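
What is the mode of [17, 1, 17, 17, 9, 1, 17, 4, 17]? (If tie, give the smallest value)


Count the frequency of each value:
  1 appears 2 time(s)
  4 appears 1 time(s)
  9 appears 1 time(s)
  17 appears 5 time(s)
Maximum frequency is 5.
Only 17 reaches that frequency, so it is the mode.
Final answer: 17


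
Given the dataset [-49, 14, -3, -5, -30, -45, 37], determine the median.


First, sort the list: [-49, -45, -30, -5, -3, 14, 37]
The list has 7 elements (odd count).
The middle index is 3 (0-based), and the element there is -5.
Final answer: -5


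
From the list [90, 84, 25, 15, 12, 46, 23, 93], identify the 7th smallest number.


Sort ascending: [12, 15, 23, 25, 46, 84, 90, 93]
The 7th element (1-indexed) is at index 6.
Value = 90
Final answer: 90


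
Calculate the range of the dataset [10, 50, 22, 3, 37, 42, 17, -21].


Maximum value: 50
Minimum value: -21
Range = 50 - (-21) = 71
Final answer: 71


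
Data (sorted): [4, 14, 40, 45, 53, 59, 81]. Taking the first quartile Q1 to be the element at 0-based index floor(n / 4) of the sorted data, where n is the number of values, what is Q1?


The list has n = 7 elements.
Q1 index = floor(7 / 4) = floor(1.75) = 1
Counting from index 0 in the sorted data, the element at index 1 is 14.
Final answer: 14


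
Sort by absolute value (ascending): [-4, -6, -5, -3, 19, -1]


Compute absolute values:
  |-4| = 4
  |-6| = 6
  |-5| = 5
  |-3| = 3
  |19| = 19
  |-1| = 1
Absolute values in increasing order: 1 < 3 < 4 < 5 < 6 < 19
Listing the original numbers in that order gives the answer.
Final answer: [-1, -3, -4, -5, -6, 19]


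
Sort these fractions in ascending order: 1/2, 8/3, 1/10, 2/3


Convert to decimal for comparison:
  1/2 = 0.5
  8/3 = 2.6667
  1/10 = 0.1
  2/3 = 0.6667
Decimals in increasing order: 0.1 < 0.5 < 0.6667 < 2.6667
Writing each back as its fraction gives the sorted order.
Final answer: 1/10, 1/2, 2/3, 8/3


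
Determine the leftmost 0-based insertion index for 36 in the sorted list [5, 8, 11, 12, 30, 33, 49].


List is sorted: [5, 8, 11, 12, 30, 33, 49]
We need the leftmost position where 36 can be inserted, i.e. the first index whose element is >= 36 (or the end of the list if none is).
Binary search with low=0, high=7 (0-based indices):
  low=0, high=7, mid=3: a[3]=12 < 36, so low = 4
  low=4, high=7, mid=5: a[5]=33 < 36, so low = 6
  low=6, high=7, mid=6: a[6]=49 >= 36, so high = 6
Now low = high = 6, so the insertion index is 6.
Final answer: 6


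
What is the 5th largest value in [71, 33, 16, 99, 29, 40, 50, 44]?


Sort descending: [99, 71, 50, 44, 40, 33, 29, 16]
The 5th element (1-indexed) is at index 4.
Value = 40
Final answer: 40


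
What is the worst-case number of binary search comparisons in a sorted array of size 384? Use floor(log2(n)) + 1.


Binary search halves the search space each step.
Maximum comparisons = floor(log2(384)) + 1
log2(384) = 8.585
floor(log2(384)) = 8, so 8 + 1 = 9
Final answer: 9


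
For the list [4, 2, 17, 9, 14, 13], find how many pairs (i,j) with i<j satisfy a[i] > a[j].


For each element, count the later elements that are smaller than it:
  4 (index 0): smaller elements after it = [2] -> 1
  2 (index 1): smaller elements after it = [] -> 0
  17 (index 2): smaller elements after it = [9, 14, 13] -> 3
  9 (index 3): smaller elements after it = [] -> 0
  14 (index 4): smaller elements after it = [13] -> 1
Total inversions = 1 + 0 + 3 + 0 + 1 = 5
Final answer: 5


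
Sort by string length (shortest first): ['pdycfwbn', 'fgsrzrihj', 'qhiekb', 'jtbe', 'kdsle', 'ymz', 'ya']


Compute lengths:
  'pdycfwbn' has length 8
  'fgsrzrihj' has length 9
  'qhiekb' has length 6
  'jtbe' has length 4
  'kdsle' has length 5
  'ymz' has length 3
  'ya' has length 2
Lengths in increasing order: 2 < 3 < 4 < 5 < 6 < 8 < 9
Listing the words in that order gives the answer.
Final answer: ['ya', 'ymz', 'jtbe', 'kdsle', 'qhiekb', 'pdycfwbn', 'fgsrzrihj']


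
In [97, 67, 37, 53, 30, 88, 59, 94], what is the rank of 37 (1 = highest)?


Sort descending: [97, 94, 88, 67, 59, 53, 37, 30]
Find 37 in the sorted list.
37 is at position 7.
Final answer: 7


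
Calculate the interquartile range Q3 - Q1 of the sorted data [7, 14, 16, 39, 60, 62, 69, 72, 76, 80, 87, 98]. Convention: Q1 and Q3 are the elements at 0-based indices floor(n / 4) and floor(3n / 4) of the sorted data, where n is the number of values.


The data has n = 12 elements.
Q1 index = floor(12 / 4) = floor(3) = 3; Q3 index = floor(3 * 12 / 4) = floor(9) = 9
Q1 = element at index 3 = 39
Q3 = element at index 9 = 80
IQR = 80 - 39 = 41
Final answer: 41


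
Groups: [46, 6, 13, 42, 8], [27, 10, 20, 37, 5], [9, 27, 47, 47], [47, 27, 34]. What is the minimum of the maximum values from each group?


Find max of each group:
  Group 1: [46, 6, 13, 42, 8] -> max = 46
  Group 2: [27, 10, 20, 37, 5] -> max = 37
  Group 3: [9, 27, 47, 47] -> max = 47
  Group 4: [47, 27, 34] -> max = 47
Maxes: [46, 37, 47, 47]
Minimum of maxes = 37
Final answer: 37


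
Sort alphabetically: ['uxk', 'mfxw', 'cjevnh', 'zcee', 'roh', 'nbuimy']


Compare strings character by character (the first differing letter decides):
  'cjevnh' < 'mfxw' since 'c' < 'm' at position 1
  'mfxw' < 'nbuimy' since 'm' < 'n' at position 1
  'nbuimy' < 'roh' since 'n' < 'r' at position 1
  'roh' < 'uxk' since 'r' < 'u' at position 1
  'uxk' < 'zcee' since 'u' < 'z' at position 1
Chaining these comparisons gives the alphabetical order.
Final answer: ['cjevnh', 'mfxw', 'nbuimy', 'roh', 'uxk', 'zcee']


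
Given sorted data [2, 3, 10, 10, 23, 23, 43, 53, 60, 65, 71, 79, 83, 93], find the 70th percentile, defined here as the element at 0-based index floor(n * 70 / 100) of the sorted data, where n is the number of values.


The dataset has n = 14 elements.
Index = floor(14 * 70 / 100) = floor(980 / 100) = floor(9.8) = 9
Counting from index 0 in the sorted data, the element at index 9 is 65.
Final answer: 65


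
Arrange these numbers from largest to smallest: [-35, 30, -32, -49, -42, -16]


Original list: [-35, 30, -32, -49, -42, -16]
Repeatedly take the largest remaining element:
  Remaining [-35, 30, -32, -49, -42, -16] -> largest is 30
  Remaining [-35, -32, -49, -42, -16] -> largest is -16
  Remaining [-35, -32, -49, -42] -> largest is -32
  Remaining [-35, -49, -42] -> largest is -35
  Remaining [-49, -42] -> largest is -42
  Remaining [-49] -> largest is -49
Collecting the picks in order gives the descending list.
Final answer: [30, -16, -32, -35, -42, -49]


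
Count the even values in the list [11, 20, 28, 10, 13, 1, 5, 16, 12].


Check each element:
  11 is odd
  20 is even
  28 is even
  10 is even
  13 is odd
  1 is odd
  5 is odd
  16 is even
  12 is even
Evens: [20, 28, 10, 16, 12]
Count of evens = 5
Final answer: 5


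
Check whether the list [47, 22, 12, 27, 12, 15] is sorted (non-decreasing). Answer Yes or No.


Check consecutive pairs:
  47 <= 22? False
  22 <= 12? False
  12 <= 27? True
  27 <= 12? False
  12 <= 15? True
3 consecutive pair(s) are out of order, so the list is not sorted.
Final answer: No


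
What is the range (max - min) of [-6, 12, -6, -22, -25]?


Maximum value: 12
Minimum value: -25
Range = 12 - (-25) = 37
Final answer: 37


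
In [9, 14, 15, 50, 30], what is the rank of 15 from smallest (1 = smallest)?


Sort ascending: [9, 14, 15, 30, 50]
Find 15 in the sorted list.
15 is at position 3 (1-indexed).
Final answer: 3


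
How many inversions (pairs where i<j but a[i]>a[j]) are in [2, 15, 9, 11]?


For each element, count the later elements that are smaller than it:
  2 (index 0): smaller elements after it = [] -> 0
  15 (index 1): smaller elements after it = [9, 11] -> 2
  9 (index 2): smaller elements after it = [] -> 0
Total inversions = 0 + 2 + 0 = 2
Final answer: 2


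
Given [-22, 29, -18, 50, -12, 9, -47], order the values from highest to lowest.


Original list: [-22, 29, -18, 50, -12, 9, -47]
Repeatedly take the largest remaining element:
  Remaining [-22, 29, -18, 50, -12, 9, -47] -> largest is 50
  Remaining [-22, 29, -18, -12, 9, -47] -> largest is 29
  Remaining [-22, -18, -12, 9, -47] -> largest is 9
  Remaining [-22, -18, -12, -47] -> largest is -12
  Remaining [-22, -18, -47] -> largest is -18
  Remaining [-22, -47] -> largest is -22
  Remaining [-47] -> largest is -47
Collecting the picks in order gives the descending list.
Final answer: [50, 29, 9, -12, -18, -22, -47]


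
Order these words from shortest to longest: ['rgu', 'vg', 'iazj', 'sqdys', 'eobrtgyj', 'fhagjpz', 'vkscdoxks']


Compute lengths:
  'rgu' has length 3
  'vg' has length 2
  'iazj' has length 4
  'sqdys' has length 5
  'eobrtgyj' has length 8
  'fhagjpz' has length 7
  'vkscdoxks' has length 9
Lengths in increasing order: 2 < 3 < 4 < 5 < 7 < 8 < 9
Listing the words in that order gives the answer.
Final answer: ['vg', 'rgu', 'iazj', 'sqdys', 'fhagjpz', 'eobrtgyj', 'vkscdoxks']


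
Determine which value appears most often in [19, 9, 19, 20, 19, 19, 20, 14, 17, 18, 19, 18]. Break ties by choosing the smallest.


Count the frequency of each value:
  9 appears 1 time(s)
  14 appears 1 time(s)
  17 appears 1 time(s)
  18 appears 2 time(s)
  19 appears 5 time(s)
  20 appears 2 time(s)
Maximum frequency is 5.
Only 19 reaches that frequency, so it is the mode.
Final answer: 19


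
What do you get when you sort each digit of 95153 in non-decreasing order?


The number 95153 has digits: 9, 5, 1, 5, 3
Sorted: 1, 3, 5, 5, 9
Joining the sorted digits gives the result.
Final answer: 13559


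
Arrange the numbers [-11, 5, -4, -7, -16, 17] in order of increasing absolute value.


Compute absolute values:
  |-11| = 11
  |5| = 5
  |-4| = 4
  |-7| = 7
  |-16| = 16
  |17| = 17
Absolute values in increasing order: 4 < 5 < 7 < 11 < 16 < 17
Listing the original numbers in that order gives the answer.
Final answer: [-4, 5, -7, -11, -16, 17]


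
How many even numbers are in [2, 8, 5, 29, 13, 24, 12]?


Check each element:
  2 is even
  8 is even
  5 is odd
  29 is odd
  13 is odd
  24 is even
  12 is even
Evens: [2, 8, 24, 12]
Count of evens = 4
Final answer: 4


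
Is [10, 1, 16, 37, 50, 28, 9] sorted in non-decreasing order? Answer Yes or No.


Check consecutive pairs:
  10 <= 1? False
  1 <= 16? True
  16 <= 37? True
  37 <= 50? True
  50 <= 28? False
  28 <= 9? False
3 consecutive pair(s) are out of order, so the list is not sorted.
Final answer: No


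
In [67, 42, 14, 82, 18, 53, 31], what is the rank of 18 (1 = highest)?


Sort descending: [82, 67, 53, 42, 31, 18, 14]
Find 18 in the sorted list.
18 is at position 6.
Final answer: 6


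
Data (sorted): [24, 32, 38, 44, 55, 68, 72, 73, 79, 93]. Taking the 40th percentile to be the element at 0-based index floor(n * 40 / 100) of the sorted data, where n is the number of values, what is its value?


The dataset has n = 10 elements.
Index = floor(10 * 40 / 100) = floor(400 / 100) = floor(4) = 4
Counting from index 0 in the sorted data, the element at index 4 is 55.
Final answer: 55


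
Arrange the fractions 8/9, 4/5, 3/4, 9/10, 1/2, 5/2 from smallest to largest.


Convert to decimal for comparison:
  8/9 = 0.8889
  4/5 = 0.8
  3/4 = 0.75
  9/10 = 0.9
  1/2 = 0.5
  5/2 = 2.5
Decimals in increasing order: 0.5 < 0.75 < 0.8 < 0.8889 < 0.9 < 2.5
Writing each back as its fraction gives the sorted order.
Final answer: 1/2, 3/4, 4/5, 8/9, 9/10, 5/2


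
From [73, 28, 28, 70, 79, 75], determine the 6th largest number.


Sort descending: [79, 75, 73, 70, 28, 28]
The 6th element (1-indexed) is at index 5.
Value = 28
Final answer: 28


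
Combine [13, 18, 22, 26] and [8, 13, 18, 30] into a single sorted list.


List A: [13, 18, 22, 26]
List B: [8, 13, 18, 30]
Repeatedly compare the front elements and take the smaller:
  13 vs 8 -> take 8
  13 vs 13 -> take 13
  18 vs 13 -> take 13
  18 vs 18 -> take 18
  22 vs 18 -> take 18
  22 vs 30 -> take 22
  26 vs 30 -> take 26
  A is exhausted; append the rest of B: [30]
Final answer: [8, 13, 13, 18, 18, 22, 26, 30]


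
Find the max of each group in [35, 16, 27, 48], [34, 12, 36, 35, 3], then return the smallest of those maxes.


Find max of each group:
  Group 1: [35, 16, 27, 48] -> max = 48
  Group 2: [34, 12, 36, 35, 3] -> max = 36
Maxes: [48, 36]
Minimum of maxes = 36
Final answer: 36


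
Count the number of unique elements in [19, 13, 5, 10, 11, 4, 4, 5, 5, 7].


List all unique values:
Distinct values: [4, 5, 7, 10, 11, 13, 19]
Count = 7
Final answer: 7


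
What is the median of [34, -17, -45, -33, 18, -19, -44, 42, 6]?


First, sort the list: [-45, -44, -33, -19, -17, 6, 18, 34, 42]
The list has 9 elements (odd count).
The middle index is 4 (0-based), and the element there is -17.
Final answer: -17


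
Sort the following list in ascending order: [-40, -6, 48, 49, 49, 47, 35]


Original list: [-40, -6, 48, 49, 49, 47, 35]
Repeatedly take the smallest remaining element:
  Remaining [-40, -6, 48, 49, 49, 47, 35] -> smallest is -40
  Remaining [-6, 48, 49, 49, 47, 35] -> smallest is -6
  Remaining [48, 49, 49, 47, 35] -> smallest is 35
  Remaining [48, 49, 49, 47] -> smallest is 47
  Remaining [48, 49, 49] -> smallest is 48
  Remaining [49, 49] -> smallest is 49
  Remaining [49] -> smallest is 49
Collecting the picks in order gives the sorted list.
Final answer: [-40, -6, 35, 47, 48, 49, 49]


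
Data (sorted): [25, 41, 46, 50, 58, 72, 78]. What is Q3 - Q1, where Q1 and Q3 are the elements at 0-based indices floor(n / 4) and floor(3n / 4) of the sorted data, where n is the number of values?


The data has n = 7 elements.
Q1 index = floor(7 / 4) = floor(1.75) = 1; Q3 index = floor(3 * 7 / 4) = floor(5.25) = 5
Q1 = element at index 1 = 41
Q3 = element at index 5 = 72
IQR = 72 - 41 = 31
Final answer: 31


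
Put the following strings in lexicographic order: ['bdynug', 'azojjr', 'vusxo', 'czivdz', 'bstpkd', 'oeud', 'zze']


Compare strings character by character (the first differing letter decides):
  'azojjr' < 'bdynug' since 'a' < 'b' at position 1
  'bdynug' < 'bstpkd' since 'd' < 's' at position 2
  'bstpkd' < 'czivdz' since 'b' < 'c' at position 1
  'czivdz' < 'oeud' since 'c' < 'o' at position 1
  'oeud' < 'vusxo' since 'o' < 'v' at position 1
  'vusxo' < 'zze' since 'v' < 'z' at position 1
Chaining these comparisons gives the alphabetical order.
Final answer: ['azojjr', 'bdynug', 'bstpkd', 'czivdz', 'oeud', 'vusxo', 'zze']


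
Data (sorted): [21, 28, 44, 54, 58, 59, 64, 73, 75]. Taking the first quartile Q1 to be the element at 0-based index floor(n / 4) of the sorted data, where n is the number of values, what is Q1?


The list has n = 9 elements.
Q1 index = floor(9 / 4) = floor(2.25) = 2
Counting from index 0 in the sorted data, the element at index 2 is 44.
Final answer: 44


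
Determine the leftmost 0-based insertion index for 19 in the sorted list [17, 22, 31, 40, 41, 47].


List is sorted: [17, 22, 31, 40, 41, 47]
We need the leftmost position where 19 can be inserted, i.e. the first index whose element is >= 19 (or the end of the list if none is).
Binary search with low=0, high=6 (0-based indices):
  low=0, high=6, mid=3: a[3]=40 >= 19, so high = 3
  low=0, high=3, mid=1: a[1]=22 >= 19, so high = 1
  low=0, high=1, mid=0: a[0]=17 < 19, so low = 1
Now low = high = 1, so the insertion index is 1.
Final answer: 1


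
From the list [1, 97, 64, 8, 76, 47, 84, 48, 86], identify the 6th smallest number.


Sort ascending: [1, 8, 47, 48, 64, 76, 84, 86, 97]
The 6th element (1-indexed) is at index 5.
Value = 76
Final answer: 76


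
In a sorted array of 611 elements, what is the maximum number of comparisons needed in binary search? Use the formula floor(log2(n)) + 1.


Binary search halves the search space each step.
Maximum comparisons = floor(log2(611)) + 1
log2(611) = 9.255
floor(log2(611)) = 9, so 9 + 1 = 10
Final answer: 10


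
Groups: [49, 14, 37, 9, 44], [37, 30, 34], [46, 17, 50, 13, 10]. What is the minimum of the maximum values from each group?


Find max of each group:
  Group 1: [49, 14, 37, 9, 44] -> max = 49
  Group 2: [37, 30, 34] -> max = 37
  Group 3: [46, 17, 50, 13, 10] -> max = 50
Maxes: [49, 37, 50]
Minimum of maxes = 37
Final answer: 37


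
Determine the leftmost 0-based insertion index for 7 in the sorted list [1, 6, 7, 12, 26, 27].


List is sorted: [1, 6, 7, 12, 26, 27]
We need the leftmost position where 7 can be inserted, i.e. the first index whose element is >= 7 (or the end of the list if none is).
Binary search with low=0, high=6 (0-based indices):
  low=0, high=6, mid=3: a[3]=12 >= 7, so high = 3
  low=0, high=3, mid=1: a[1]=6 < 7, so low = 2
  low=2, high=3, mid=2: a[2]=7 >= 7, so high = 2
Now low = high = 2, so the insertion index is 2.
Final answer: 2


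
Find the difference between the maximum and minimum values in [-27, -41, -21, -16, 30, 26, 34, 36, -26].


Maximum value: 36
Minimum value: -41
Range = 36 - (-41) = 77
Final answer: 77


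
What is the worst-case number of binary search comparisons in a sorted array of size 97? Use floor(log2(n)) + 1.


Binary search halves the search space each step.
Maximum comparisons = floor(log2(97)) + 1
log2(97) = 6.5999
floor(log2(97)) = 6, so 6 + 1 = 7
Final answer: 7


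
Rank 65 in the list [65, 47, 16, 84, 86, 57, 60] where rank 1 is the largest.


Sort descending: [86, 84, 65, 60, 57, 47, 16]
Find 65 in the sorted list.
65 is at position 3.
Final answer: 3


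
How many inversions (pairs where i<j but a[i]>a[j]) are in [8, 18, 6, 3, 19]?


For each element, count the later elements that are smaller than it:
  8 (index 0): smaller elements after it = [6, 3] -> 2
  18 (index 1): smaller elements after it = [6, 3] -> 2
  6 (index 2): smaller elements after it = [3] -> 1
  3 (index 3): smaller elements after it = [] -> 0
Total inversions = 2 + 2 + 1 + 0 = 5
Final answer: 5


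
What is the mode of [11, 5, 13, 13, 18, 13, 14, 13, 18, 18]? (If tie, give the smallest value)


Count the frequency of each value:
  5 appears 1 time(s)
  11 appears 1 time(s)
  13 appears 4 time(s)
  14 appears 1 time(s)
  18 appears 3 time(s)
Maximum frequency is 4.
Only 13 reaches that frequency, so it is the mode.
Final answer: 13


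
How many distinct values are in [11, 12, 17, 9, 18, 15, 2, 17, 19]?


List all unique values:
Distinct values: [2, 9, 11, 12, 15, 17, 18, 19]
Count = 8
Final answer: 8


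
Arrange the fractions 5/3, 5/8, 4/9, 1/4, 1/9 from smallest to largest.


Convert to decimal for comparison:
  5/3 = 1.6667
  5/8 = 0.625
  4/9 = 0.4444
  1/4 = 0.25
  1/9 = 0.1111
Decimals in increasing order: 0.1111 < 0.25 < 0.4444 < 0.625 < 1.6667
Writing each back as its fraction gives the sorted order.
Final answer: 1/9, 1/4, 4/9, 5/8, 5/3


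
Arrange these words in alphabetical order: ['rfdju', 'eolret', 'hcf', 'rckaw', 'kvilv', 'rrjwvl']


Compare strings character by character (the first differing letter decides):
  'eolret' < 'hcf' since 'e' < 'h' at position 1
  'hcf' < 'kvilv' since 'h' < 'k' at position 1
  'kvilv' < 'rckaw' since 'k' < 'r' at position 1
  'rckaw' < 'rfdju' since 'c' < 'f' at position 2
  'rfdju' < 'rrjwvl' since 'f' < 'r' at position 2
Chaining these comparisons gives the alphabetical order.
Final answer: ['eolret', 'hcf', 'kvilv', 'rckaw', 'rfdju', 'rrjwvl']


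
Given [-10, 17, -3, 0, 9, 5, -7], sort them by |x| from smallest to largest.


Compute absolute values:
  |-10| = 10
  |17| = 17
  |-3| = 3
  |0| = 0
  |9| = 9
  |5| = 5
  |-7| = 7
Absolute values in increasing order: 0 < 3 < 5 < 7 < 9 < 10 < 17
Listing the original numbers in that order gives the answer.
Final answer: [0, -3, 5, -7, 9, -10, 17]


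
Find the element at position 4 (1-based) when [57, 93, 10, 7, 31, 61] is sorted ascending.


Sort ascending: [7, 10, 31, 57, 61, 93]
The 4th element (1-indexed) is at index 3.
Value = 57
Final answer: 57


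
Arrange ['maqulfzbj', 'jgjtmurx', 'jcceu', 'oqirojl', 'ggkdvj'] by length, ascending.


Compute lengths:
  'maqulfzbj' has length 9
  'jgjtmurx' has length 8
  'jcceu' has length 5
  'oqirojl' has length 7
  'ggkdvj' has length 6
Lengths in increasing order: 5 < 6 < 7 < 8 < 9
Listing the words in that order gives the answer.
Final answer: ['jcceu', 'ggkdvj', 'oqirojl', 'jgjtmurx', 'maqulfzbj']


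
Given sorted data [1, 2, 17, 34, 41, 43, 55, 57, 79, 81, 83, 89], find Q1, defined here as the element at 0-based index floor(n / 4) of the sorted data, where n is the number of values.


The list has n = 12 elements.
Q1 index = floor(12 / 4) = floor(3) = 3
Counting from index 0 in the sorted data, the element at index 3 is 34.
Final answer: 34


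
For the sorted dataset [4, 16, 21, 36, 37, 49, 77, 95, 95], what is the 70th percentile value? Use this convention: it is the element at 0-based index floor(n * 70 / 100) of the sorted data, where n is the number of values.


The dataset has n = 9 elements.
Index = floor(9 * 70 / 100) = floor(630 / 100) = floor(6.3) = 6
Counting from index 0 in the sorted data, the element at index 6 is 77.
Final answer: 77


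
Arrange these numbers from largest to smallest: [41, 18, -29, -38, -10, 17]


Original list: [41, 18, -29, -38, -10, 17]
Repeatedly take the largest remaining element:
  Remaining [41, 18, -29, -38, -10, 17] -> largest is 41
  Remaining [18, -29, -38, -10, 17] -> largest is 18
  Remaining [-29, -38, -10, 17] -> largest is 17
  Remaining [-29, -38, -10] -> largest is -10
  Remaining [-29, -38] -> largest is -29
  Remaining [-38] -> largest is -38
Collecting the picks in order gives the descending list.
Final answer: [41, 18, 17, -10, -29, -38]


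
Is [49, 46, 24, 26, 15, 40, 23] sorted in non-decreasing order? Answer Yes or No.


Check consecutive pairs:
  49 <= 46? False
  46 <= 24? False
  24 <= 26? True
  26 <= 15? False
  15 <= 40? True
  40 <= 23? False
4 consecutive pair(s) are out of order, so the list is not sorted.
Final answer: No


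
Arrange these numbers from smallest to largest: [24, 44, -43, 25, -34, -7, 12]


Original list: [24, 44, -43, 25, -34, -7, 12]
Repeatedly take the smallest remaining element:
  Remaining [24, 44, -43, 25, -34, -7, 12] -> smallest is -43
  Remaining [24, 44, 25, -34, -7, 12] -> smallest is -34
  Remaining [24, 44, 25, -7, 12] -> smallest is -7
  Remaining [24, 44, 25, 12] -> smallest is 12
  Remaining [24, 44, 25] -> smallest is 24
  Remaining [44, 25] -> smallest is 25
  Remaining [44] -> smallest is 44
Collecting the picks in order gives the sorted list.
Final answer: [-43, -34, -7, 12, 24, 25, 44]


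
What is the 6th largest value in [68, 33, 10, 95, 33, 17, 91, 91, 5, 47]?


Sort descending: [95, 91, 91, 68, 47, 33, 33, 17, 10, 5]
The 6th element (1-indexed) is at index 5.
Value = 33
Final answer: 33


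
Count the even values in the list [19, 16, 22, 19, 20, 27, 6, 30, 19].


Check each element:
  19 is odd
  16 is even
  22 is even
  19 is odd
  20 is even
  27 is odd
  6 is even
  30 is even
  19 is odd
Evens: [16, 22, 20, 6, 30]
Count of evens = 5
Final answer: 5


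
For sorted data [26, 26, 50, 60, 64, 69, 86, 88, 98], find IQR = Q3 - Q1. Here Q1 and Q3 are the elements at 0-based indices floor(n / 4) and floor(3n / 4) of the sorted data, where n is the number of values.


The data has n = 9 elements.
Q1 index = floor(9 / 4) = floor(2.25) = 2; Q3 index = floor(3 * 9 / 4) = floor(6.75) = 6
Q1 = element at index 2 = 50
Q3 = element at index 6 = 86
IQR = 86 - 50 = 36
Final answer: 36


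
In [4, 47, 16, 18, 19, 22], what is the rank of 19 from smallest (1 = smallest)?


Sort ascending: [4, 16, 18, 19, 22, 47]
Find 19 in the sorted list.
19 is at position 4 (1-indexed).
Final answer: 4


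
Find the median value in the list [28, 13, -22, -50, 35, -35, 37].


First, sort the list: [-50, -35, -22, 13, 28, 35, 37]
The list has 7 elements (odd count).
The middle index is 3 (0-based), and the element there is 13.
Final answer: 13


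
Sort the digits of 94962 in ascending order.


The number 94962 has digits: 9, 4, 9, 6, 2
Sorted: 2, 4, 6, 9, 9
Joining the sorted digits gives the result.
Final answer: 24699


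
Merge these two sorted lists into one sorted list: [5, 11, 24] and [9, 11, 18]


List A: [5, 11, 24]
List B: [9, 11, 18]
Repeatedly compare the front elements and take the smaller:
  5 vs 9 -> take 5
  11 vs 9 -> take 9
  11 vs 11 -> take 11
  24 vs 11 -> take 11
  24 vs 18 -> take 18
  B is exhausted; append the rest of A: [24]
Final answer: [5, 9, 11, 11, 18, 24]


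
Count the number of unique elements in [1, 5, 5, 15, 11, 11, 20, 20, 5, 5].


List all unique values:
Distinct values: [1, 5, 11, 15, 20]
Count = 5
Final answer: 5


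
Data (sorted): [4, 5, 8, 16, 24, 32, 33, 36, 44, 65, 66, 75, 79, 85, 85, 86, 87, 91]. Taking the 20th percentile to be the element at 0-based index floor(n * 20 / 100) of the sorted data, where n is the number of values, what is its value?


The dataset has n = 18 elements.
Index = floor(18 * 20 / 100) = floor(360 / 100) = floor(3.6) = 3
Counting from index 0 in the sorted data, the element at index 3 is 16.
Final answer: 16


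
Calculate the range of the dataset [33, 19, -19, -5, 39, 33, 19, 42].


Maximum value: 42
Minimum value: -19
Range = 42 - (-19) = 61
Final answer: 61


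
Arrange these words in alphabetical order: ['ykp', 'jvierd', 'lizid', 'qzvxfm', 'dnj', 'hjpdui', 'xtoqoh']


Compare strings character by character (the first differing letter decides):
  'dnj' < 'hjpdui' since 'd' < 'h' at position 1
  'hjpdui' < 'jvierd' since 'h' < 'j' at position 1
  'jvierd' < 'lizid' since 'j' < 'l' at position 1
  'lizid' < 'qzvxfm' since 'l' < 'q' at position 1
  'qzvxfm' < 'xtoqoh' since 'q' < 'x' at position 1
  'xtoqoh' < 'ykp' since 'x' < 'y' at position 1
Chaining these comparisons gives the alphabetical order.
Final answer: ['dnj', 'hjpdui', 'jvierd', 'lizid', 'qzvxfm', 'xtoqoh', 'ykp']


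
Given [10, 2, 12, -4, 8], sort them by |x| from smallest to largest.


Compute absolute values:
  |10| = 10
  |2| = 2
  |12| = 12
  |-4| = 4
  |8| = 8
Absolute values in increasing order: 2 < 4 < 8 < 10 < 12
Listing the original numbers in that order gives the answer.
Final answer: [2, -4, 8, 10, 12]


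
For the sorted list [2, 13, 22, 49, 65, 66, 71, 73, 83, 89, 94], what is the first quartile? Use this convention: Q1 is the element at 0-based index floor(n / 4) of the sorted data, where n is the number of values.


The list has n = 11 elements.
Q1 index = floor(11 / 4) = floor(2.75) = 2
Counting from index 0 in the sorted data, the element at index 2 is 22.
Final answer: 22


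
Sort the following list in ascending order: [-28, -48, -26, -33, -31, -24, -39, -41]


Original list: [-28, -48, -26, -33, -31, -24, -39, -41]
Repeatedly take the smallest remaining element:
  Remaining [-28, -48, -26, -33, -31, -24, -39, -41] -> smallest is -48
  Remaining [-28, -26, -33, -31, -24, -39, -41] -> smallest is -41
  Remaining [-28, -26, -33, -31, -24, -39] -> smallest is -39
  Remaining [-28, -26, -33, -31, -24] -> smallest is -33
  Remaining [-28, -26, -31, -24] -> smallest is -31
  Remaining [-28, -26, -24] -> smallest is -28
  Remaining [-26, -24] -> smallest is -26
  Remaining [-24] -> smallest is -24
Collecting the picks in order gives the sorted list.
Final answer: [-48, -41, -39, -33, -31, -28, -26, -24]


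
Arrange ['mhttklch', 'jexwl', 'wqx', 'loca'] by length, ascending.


Compute lengths:
  'mhttklch' has length 8
  'jexwl' has length 5
  'wqx' has length 3
  'loca' has length 4
Lengths in increasing order: 3 < 4 < 5 < 8
Listing the words in that order gives the answer.
Final answer: ['wqx', 'loca', 'jexwl', 'mhttklch']


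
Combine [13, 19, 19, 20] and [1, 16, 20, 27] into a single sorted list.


List A: [13, 19, 19, 20]
List B: [1, 16, 20, 27]
Repeatedly compare the front elements and take the smaller:
  13 vs 1 -> take 1
  13 vs 16 -> take 13
  19 vs 16 -> take 16
  19 vs 20 -> take 19
  19 vs 20 -> take 19
  20 vs 20 -> take 20
  A is exhausted; append the rest of B: [20, 27]
Final answer: [1, 13, 16, 19, 19, 20, 20, 27]


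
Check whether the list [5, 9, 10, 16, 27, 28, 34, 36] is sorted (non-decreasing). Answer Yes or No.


Check consecutive pairs:
  5 <= 9? True
  9 <= 10? True
  10 <= 16? True
  16 <= 27? True
  27 <= 28? True
  28 <= 34? True
  34 <= 36? True
Every consecutive pair is in order, so the list is non-decreasing.
Final answer: Yes


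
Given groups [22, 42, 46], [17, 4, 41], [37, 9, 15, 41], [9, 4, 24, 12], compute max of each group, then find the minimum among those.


Find max of each group:
  Group 1: [22, 42, 46] -> max = 46
  Group 2: [17, 4, 41] -> max = 41
  Group 3: [37, 9, 15, 41] -> max = 41
  Group 4: [9, 4, 24, 12] -> max = 24
Maxes: [46, 41, 41, 24]
Minimum of maxes = 24
Final answer: 24


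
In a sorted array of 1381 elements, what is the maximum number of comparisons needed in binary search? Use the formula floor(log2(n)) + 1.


Binary search halves the search space each step.
Maximum comparisons = floor(log2(1381)) + 1
log2(1381) = 10.4315
floor(log2(1381)) = 10, so 10 + 1 = 11
Final answer: 11


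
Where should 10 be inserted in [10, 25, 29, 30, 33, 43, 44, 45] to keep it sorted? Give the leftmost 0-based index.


List is sorted: [10, 25, 29, 30, 33, 43, 44, 45]
We need the leftmost position where 10 can be inserted, i.e. the first index whose element is >= 10 (or the end of the list if none is).
Binary search with low=0, high=8 (0-based indices):
  low=0, high=8, mid=4: a[4]=33 >= 10, so high = 4
  low=0, high=4, mid=2: a[2]=29 >= 10, so high = 2
  low=0, high=2, mid=1: a[1]=25 >= 10, so high = 1
  low=0, high=1, mid=0: a[0]=10 >= 10, so high = 0
Now low = high = 0, so the insertion index is 0.
Final answer: 0


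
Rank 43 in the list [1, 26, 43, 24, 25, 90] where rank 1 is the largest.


Sort descending: [90, 43, 26, 25, 24, 1]
Find 43 in the sorted list.
43 is at position 2.
Final answer: 2


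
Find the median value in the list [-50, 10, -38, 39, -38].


First, sort the list: [-50, -38, -38, 10, 39]
The list has 5 elements (odd count).
The middle index is 2 (0-based), and the element there is -38.
Final answer: -38


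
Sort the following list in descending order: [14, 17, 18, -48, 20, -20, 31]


Original list: [14, 17, 18, -48, 20, -20, 31]
Repeatedly take the largest remaining element:
  Remaining [14, 17, 18, -48, 20, -20, 31] -> largest is 31
  Remaining [14, 17, 18, -48, 20, -20] -> largest is 20
  Remaining [14, 17, 18, -48, -20] -> largest is 18
  Remaining [14, 17, -48, -20] -> largest is 17
  Remaining [14, -48, -20] -> largest is 14
  Remaining [-48, -20] -> largest is -20
  Remaining [-48] -> largest is -48
Collecting the picks in order gives the descending list.
Final answer: [31, 20, 18, 17, 14, -20, -48]


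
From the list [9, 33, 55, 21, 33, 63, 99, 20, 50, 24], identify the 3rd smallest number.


Sort ascending: [9, 20, 21, 24, 33, 33, 50, 55, 63, 99]
The 3rd element (1-indexed) is at index 2.
Value = 21
Final answer: 21


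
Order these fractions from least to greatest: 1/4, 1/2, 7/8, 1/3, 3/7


Convert to decimal for comparison:
  1/4 = 0.25
  1/2 = 0.5
  7/8 = 0.875
  1/3 = 0.3333
  3/7 = 0.4286
Decimals in increasing order: 0.25 < 0.3333 < 0.4286 < 0.5 < 0.875
Writing each back as its fraction gives the sorted order.
Final answer: 1/4, 1/3, 3/7, 1/2, 7/8


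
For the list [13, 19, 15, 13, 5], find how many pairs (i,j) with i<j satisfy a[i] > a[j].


For each element, count the later elements that are smaller than it:
  13 (index 0): smaller elements after it = [5] -> 1
  19 (index 1): smaller elements after it = [15, 13, 5] -> 3
  15 (index 2): smaller elements after it = [13, 5] -> 2
  13 (index 3): smaller elements after it = [5] -> 1
Total inversions = 1 + 3 + 2 + 1 = 7
Final answer: 7


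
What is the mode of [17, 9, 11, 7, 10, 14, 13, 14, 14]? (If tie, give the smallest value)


Count the frequency of each value:
  7 appears 1 time(s)
  9 appears 1 time(s)
  10 appears 1 time(s)
  11 appears 1 time(s)
  13 appears 1 time(s)
  14 appears 3 time(s)
  17 appears 1 time(s)
Maximum frequency is 3.
Only 14 reaches that frequency, so it is the mode.
Final answer: 14


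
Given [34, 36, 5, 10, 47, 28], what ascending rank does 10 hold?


Sort ascending: [5, 10, 28, 34, 36, 47]
Find 10 in the sorted list.
10 is at position 2 (1-indexed).
Final answer: 2


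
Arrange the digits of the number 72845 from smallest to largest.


The number 72845 has digits: 7, 2, 8, 4, 5
Sorted: 2, 4, 5, 7, 8
Joining the sorted digits gives the result.
Final answer: 24578


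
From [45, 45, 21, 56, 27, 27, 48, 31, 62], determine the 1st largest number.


Sort descending: [62, 56, 48, 45, 45, 31, 27, 27, 21]
The 1st element (1-indexed) is at index 0.
Value = 62
Final answer: 62


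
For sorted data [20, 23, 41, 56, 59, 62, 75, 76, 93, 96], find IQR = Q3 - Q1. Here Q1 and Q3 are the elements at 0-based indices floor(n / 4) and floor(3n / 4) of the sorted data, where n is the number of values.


The data has n = 10 elements.
Q1 index = floor(10 / 4) = floor(2.5) = 2; Q3 index = floor(3 * 10 / 4) = floor(7.5) = 7
Q1 = element at index 2 = 41
Q3 = element at index 7 = 76
IQR = 76 - 41 = 35
Final answer: 35


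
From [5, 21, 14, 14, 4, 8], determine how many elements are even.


Check each element:
  5 is odd
  21 is odd
  14 is even
  14 is even
  4 is even
  8 is even
Evens: [14, 14, 4, 8]
Count of evens = 4
Final answer: 4


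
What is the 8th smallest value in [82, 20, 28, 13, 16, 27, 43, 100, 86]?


Sort ascending: [13, 16, 20, 27, 28, 43, 82, 86, 100]
The 8th element (1-indexed) is at index 7.
Value = 86
Final answer: 86


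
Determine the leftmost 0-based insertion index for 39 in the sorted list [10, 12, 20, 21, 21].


List is sorted: [10, 12, 20, 21, 21]
We need the leftmost position where 39 can be inserted, i.e. the first index whose element is >= 39 (or the end of the list if none is).
Binary search with low=0, high=5 (0-based indices):
  low=0, high=5, mid=2: a[2]=20 < 39, so low = 3
  low=3, high=5, mid=4: a[4]=21 < 39, so low = 5
Now low = high = 5, so the insertion index is 5.
Final answer: 5


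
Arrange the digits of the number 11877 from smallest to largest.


The number 11877 has digits: 1, 1, 8, 7, 7
Sorted: 1, 1, 7, 7, 8
Joining the sorted digits gives the result.
Final answer: 11778


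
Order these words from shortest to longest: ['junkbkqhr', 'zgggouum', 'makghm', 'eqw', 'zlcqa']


Compute lengths:
  'junkbkqhr' has length 9
  'zgggouum' has length 8
  'makghm' has length 6
  'eqw' has length 3
  'zlcqa' has length 5
Lengths in increasing order: 3 < 5 < 6 < 8 < 9
Listing the words in that order gives the answer.
Final answer: ['eqw', 'zlcqa', 'makghm', 'zgggouum', 'junkbkqhr']


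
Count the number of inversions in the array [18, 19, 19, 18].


For each element, count the later elements that are smaller than it:
  18 (index 0): smaller elements after it = [] -> 0
  19 (index 1): smaller elements after it = [18] -> 1
  19 (index 2): smaller elements after it = [18] -> 1
Total inversions = 0 + 1 + 1 = 2
Final answer: 2


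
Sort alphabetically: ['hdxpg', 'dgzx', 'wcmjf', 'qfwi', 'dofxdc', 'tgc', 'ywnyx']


Compare strings character by character (the first differing letter decides):
  'dgzx' < 'dofxdc' since 'g' < 'o' at position 2
  'dofxdc' < 'hdxpg' since 'd' < 'h' at position 1
  'hdxpg' < 'qfwi' since 'h' < 'q' at position 1
  'qfwi' < 'tgc' since 'q' < 't' at position 1
  'tgc' < 'wcmjf' since 't' < 'w' at position 1
  'wcmjf' < 'ywnyx' since 'w' < 'y' at position 1
Chaining these comparisons gives the alphabetical order.
Final answer: ['dgzx', 'dofxdc', 'hdxpg', 'qfwi', 'tgc', 'wcmjf', 'ywnyx']


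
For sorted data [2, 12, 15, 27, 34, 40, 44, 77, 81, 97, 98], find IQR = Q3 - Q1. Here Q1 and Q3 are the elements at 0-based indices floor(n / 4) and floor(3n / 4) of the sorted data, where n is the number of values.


The data has n = 11 elements.
Q1 index = floor(11 / 4) = floor(2.75) = 2; Q3 index = floor(3 * 11 / 4) = floor(8.25) = 8
Q1 = element at index 2 = 15
Q3 = element at index 8 = 81
IQR = 81 - 15 = 66
Final answer: 66


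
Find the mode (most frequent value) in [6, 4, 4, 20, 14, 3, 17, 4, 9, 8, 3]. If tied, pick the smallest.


Count the frequency of each value:
  3 appears 2 time(s)
  4 appears 3 time(s)
  6 appears 1 time(s)
  8 appears 1 time(s)
  9 appears 1 time(s)
  14 appears 1 time(s)
  17 appears 1 time(s)
  20 appears 1 time(s)
Maximum frequency is 3.
Only 4 reaches that frequency, so it is the mode.
Final answer: 4


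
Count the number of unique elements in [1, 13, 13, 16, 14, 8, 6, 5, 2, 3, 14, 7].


List all unique values:
Distinct values: [1, 2, 3, 5, 6, 7, 8, 13, 14, 16]
Count = 10
Final answer: 10


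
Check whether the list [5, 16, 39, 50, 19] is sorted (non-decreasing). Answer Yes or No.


Check consecutive pairs:
  5 <= 16? True
  16 <= 39? True
  39 <= 50? True
  50 <= 19? False
1 consecutive pair(s) are out of order, so the list is not sorted.
Final answer: No


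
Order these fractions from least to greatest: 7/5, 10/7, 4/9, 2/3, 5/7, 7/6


Convert to decimal for comparison:
  7/5 = 1.4
  10/7 = 1.4286
  4/9 = 0.4444
  2/3 = 0.6667
  5/7 = 0.7143
  7/6 = 1.1667
Decimals in increasing order: 0.4444 < 0.6667 < 0.7143 < 1.1667 < 1.4 < 1.4286
Writing each back as its fraction gives the sorted order.
Final answer: 4/9, 2/3, 5/7, 7/6, 7/5, 10/7


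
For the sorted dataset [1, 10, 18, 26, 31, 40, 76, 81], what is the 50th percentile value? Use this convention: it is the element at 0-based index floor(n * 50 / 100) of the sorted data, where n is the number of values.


The dataset has n = 8 elements.
Index = floor(8 * 50 / 100) = floor(400 / 100) = floor(4) = 4
Counting from index 0 in the sorted data, the element at index 4 is 31.
Final answer: 31


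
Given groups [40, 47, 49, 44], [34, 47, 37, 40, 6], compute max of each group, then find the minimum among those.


Find max of each group:
  Group 1: [40, 47, 49, 44] -> max = 49
  Group 2: [34, 47, 37, 40, 6] -> max = 47
Maxes: [49, 47]
Minimum of maxes = 47
Final answer: 47


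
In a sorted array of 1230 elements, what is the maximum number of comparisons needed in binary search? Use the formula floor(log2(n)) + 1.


Binary search halves the search space each step.
Maximum comparisons = floor(log2(1230)) + 1
log2(1230) = 10.2644
floor(log2(1230)) = 10, so 10 + 1 = 11
Final answer: 11


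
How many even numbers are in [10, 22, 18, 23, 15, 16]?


Check each element:
  10 is even
  22 is even
  18 is even
  23 is odd
  15 is odd
  16 is even
Evens: [10, 22, 18, 16]
Count of evens = 4
Final answer: 4


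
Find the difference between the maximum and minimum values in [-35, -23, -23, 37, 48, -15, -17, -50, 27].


Maximum value: 48
Minimum value: -50
Range = 48 - (-50) = 98
Final answer: 98


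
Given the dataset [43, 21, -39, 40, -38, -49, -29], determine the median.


First, sort the list: [-49, -39, -38, -29, 21, 40, 43]
The list has 7 elements (odd count).
The middle index is 3 (0-based), and the element there is -29.
Final answer: -29


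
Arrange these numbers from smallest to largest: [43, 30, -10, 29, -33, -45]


Original list: [43, 30, -10, 29, -33, -45]
Repeatedly take the smallest remaining element:
  Remaining [43, 30, -10, 29, -33, -45] -> smallest is -45
  Remaining [43, 30, -10, 29, -33] -> smallest is -33
  Remaining [43, 30, -10, 29] -> smallest is -10
  Remaining [43, 30, 29] -> smallest is 29
  Remaining [43, 30] -> smallest is 30
  Remaining [43] -> smallest is 43
Collecting the picks in order gives the sorted list.
Final answer: [-45, -33, -10, 29, 30, 43]


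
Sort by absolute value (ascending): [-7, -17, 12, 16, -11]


Compute absolute values:
  |-7| = 7
  |-17| = 17
  |12| = 12
  |16| = 16
  |-11| = 11
Absolute values in increasing order: 7 < 11 < 12 < 16 < 17
Listing the original numbers in that order gives the answer.
Final answer: [-7, -11, 12, 16, -17]
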